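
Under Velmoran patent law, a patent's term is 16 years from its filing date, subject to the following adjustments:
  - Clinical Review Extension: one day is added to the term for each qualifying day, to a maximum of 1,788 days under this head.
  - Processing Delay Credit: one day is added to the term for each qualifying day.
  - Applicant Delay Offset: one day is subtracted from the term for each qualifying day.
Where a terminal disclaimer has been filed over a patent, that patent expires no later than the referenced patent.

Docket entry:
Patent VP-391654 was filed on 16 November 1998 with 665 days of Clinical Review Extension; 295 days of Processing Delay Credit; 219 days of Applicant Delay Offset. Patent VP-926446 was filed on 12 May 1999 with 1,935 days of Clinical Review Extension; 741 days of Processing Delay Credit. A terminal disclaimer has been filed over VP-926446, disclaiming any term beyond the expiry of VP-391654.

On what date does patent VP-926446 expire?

2016-11-26

Natural term of VP-926446:
  Base: filing + 16 years → 12 May 2015.
  Clinical Review Extension: 1935 days claimed exceeds the 1788-day cap, so +1788 days → 3 April 2020.
  Processing Delay Credit: +741 days → 14 April 2022.
Expiry of referenced patent VP-391654:
  Base: filing + 16 years → 16 November 2014.
  Clinical Review Extension: 665 days (within the 1788-day cap) → +665 days → 11 September 2016.
  Processing Delay Credit: +295 days → 3 July 2017.
  Applicant Delay Offset: −219 days → 26 November 2016.
Terminal disclaimer: VP-926446 expires on the earlier of 14 April 2022 and 26 November 2016.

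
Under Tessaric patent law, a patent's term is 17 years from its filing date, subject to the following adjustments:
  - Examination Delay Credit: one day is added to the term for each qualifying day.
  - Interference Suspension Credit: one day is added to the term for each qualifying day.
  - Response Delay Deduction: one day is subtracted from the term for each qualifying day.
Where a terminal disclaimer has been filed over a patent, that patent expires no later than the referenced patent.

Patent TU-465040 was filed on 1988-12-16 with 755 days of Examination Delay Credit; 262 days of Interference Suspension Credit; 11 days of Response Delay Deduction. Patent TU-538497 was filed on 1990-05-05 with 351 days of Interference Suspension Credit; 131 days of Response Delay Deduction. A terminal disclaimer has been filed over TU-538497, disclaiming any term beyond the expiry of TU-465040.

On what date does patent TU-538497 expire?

Natural term of TU-538497:
  Base: filing + 17 years → 5 May 2007.
  Interference Suspension Credit: +351 days → 20 April 2008.
  Response Delay Deduction: −131 days → 11 December 2007.
Expiry of referenced patent TU-465040:
  Base: filing + 17 years → 16 December 2005.
  Examination Delay Credit: +755 days → 10 January 2008.
  Interference Suspension Credit: +262 days → 28 September 2008.
  Response Delay Deduction: −11 days → 17 September 2008.
Terminal disclaimer: TU-538497 expires on the earlier of 11 December 2007 and 17 September 2008.

December 11, 2007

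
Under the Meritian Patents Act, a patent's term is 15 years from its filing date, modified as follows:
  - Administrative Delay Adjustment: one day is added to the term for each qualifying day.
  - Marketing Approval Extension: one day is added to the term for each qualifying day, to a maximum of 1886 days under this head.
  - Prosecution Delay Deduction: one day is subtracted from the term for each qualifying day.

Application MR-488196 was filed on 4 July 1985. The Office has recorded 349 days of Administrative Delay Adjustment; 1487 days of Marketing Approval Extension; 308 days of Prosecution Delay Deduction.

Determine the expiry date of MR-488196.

Base term: filing date + 15 years → 4 July 2000.
Administrative Delay Adjustment: +349 days → 18 June 2001.
Marketing Approval Extension: 1487 days (within the 1886-day cap) → +1487 days → 14 July 2005.
Prosecution Delay Deduction: −308 days → 9 September 2004.

September 9, 2004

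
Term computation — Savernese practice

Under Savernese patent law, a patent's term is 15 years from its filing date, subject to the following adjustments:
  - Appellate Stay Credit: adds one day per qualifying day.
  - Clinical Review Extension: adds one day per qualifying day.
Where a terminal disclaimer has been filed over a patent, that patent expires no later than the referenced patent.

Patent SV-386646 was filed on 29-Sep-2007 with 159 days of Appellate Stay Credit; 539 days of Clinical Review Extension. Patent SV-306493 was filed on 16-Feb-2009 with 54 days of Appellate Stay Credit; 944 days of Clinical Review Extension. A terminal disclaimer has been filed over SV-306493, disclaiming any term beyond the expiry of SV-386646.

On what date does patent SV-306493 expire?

2024-08-27

Natural term of SV-306493:
  Base: filing + 15 years → 16 February 2024.
  Appellate Stay Credit: +54 days → 10 April 2024.
  Clinical Review Extension: +944 days → 10 November 2026.
Expiry of referenced patent SV-386646:
  Base: filing + 15 years → 29 September 2022.
  Appellate Stay Credit: +159 days → 7 March 2023.
  Clinical Review Extension: +539 days → 27 August 2024.
Terminal disclaimer: SV-306493 expires on the earlier of 10 November 2026 and 27 August 2024.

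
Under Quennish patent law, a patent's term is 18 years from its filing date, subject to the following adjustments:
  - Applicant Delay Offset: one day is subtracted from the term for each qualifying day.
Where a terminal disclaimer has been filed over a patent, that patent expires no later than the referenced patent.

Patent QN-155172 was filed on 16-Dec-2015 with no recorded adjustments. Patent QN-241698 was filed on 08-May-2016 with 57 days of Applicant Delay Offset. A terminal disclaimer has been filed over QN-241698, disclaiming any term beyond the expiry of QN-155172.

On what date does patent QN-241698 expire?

Natural term of QN-241698:
  Base: filing + 18 years → 8 May 2034.
  Applicant Delay Offset: −57 days → 12 March 2034.
Expiry of referenced patent QN-155172:
  Base: filing + 18 years → 16 December 2033.
Terminal disclaimer: QN-241698 expires on the earlier of 12 March 2034 and 16 December 2033.

2033-12-16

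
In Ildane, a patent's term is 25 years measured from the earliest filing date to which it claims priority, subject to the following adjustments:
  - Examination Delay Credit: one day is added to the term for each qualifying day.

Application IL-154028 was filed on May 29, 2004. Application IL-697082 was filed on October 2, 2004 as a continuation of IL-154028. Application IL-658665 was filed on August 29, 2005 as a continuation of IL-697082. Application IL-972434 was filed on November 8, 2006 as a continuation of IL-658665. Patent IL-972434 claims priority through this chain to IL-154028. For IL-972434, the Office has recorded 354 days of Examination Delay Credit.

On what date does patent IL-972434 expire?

Earliest priority filing: 29 May 2004.
Base term: 29 May 2004 + 25 years → 29 May 2029.
Examination Delay Credit: +354 days → 18 May 2030.

2030-05-18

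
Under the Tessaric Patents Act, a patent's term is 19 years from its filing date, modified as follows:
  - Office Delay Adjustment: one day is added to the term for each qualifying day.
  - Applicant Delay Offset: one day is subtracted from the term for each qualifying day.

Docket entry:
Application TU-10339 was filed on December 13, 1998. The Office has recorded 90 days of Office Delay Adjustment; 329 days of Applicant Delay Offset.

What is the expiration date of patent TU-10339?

Base term: filing date + 19 years → 13 December 2017.
Office Delay Adjustment: +90 days → 13 March 2018.
Applicant Delay Offset: −329 days → 18 April 2017.

2017-04-18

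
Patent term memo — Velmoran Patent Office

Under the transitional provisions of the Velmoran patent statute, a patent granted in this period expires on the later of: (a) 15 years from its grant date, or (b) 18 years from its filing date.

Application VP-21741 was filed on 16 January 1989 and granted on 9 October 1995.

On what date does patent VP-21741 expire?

2010-10-09

(a) grant + 15 years → 9 October 2010.
(b) filing + 18 years → 16 January 2007.
Later of the two: 9 October 2010.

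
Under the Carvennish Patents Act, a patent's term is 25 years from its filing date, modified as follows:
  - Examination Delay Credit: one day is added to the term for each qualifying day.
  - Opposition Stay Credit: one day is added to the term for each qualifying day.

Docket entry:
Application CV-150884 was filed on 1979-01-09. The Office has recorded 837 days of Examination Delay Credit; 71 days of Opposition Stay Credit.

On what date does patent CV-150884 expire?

Base term: filing date + 25 years → 9 January 2004.
Examination Delay Credit: +837 days → 25 April 2006.
Opposition Stay Credit: +71 days → 5 July 2006.

July 5, 2006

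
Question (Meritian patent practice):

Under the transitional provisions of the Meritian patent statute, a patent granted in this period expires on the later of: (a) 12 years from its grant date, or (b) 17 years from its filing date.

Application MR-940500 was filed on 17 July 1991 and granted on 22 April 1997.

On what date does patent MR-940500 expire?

April 22, 2009

(a) grant + 12 years → 22 April 2009.
(b) filing + 17 years → 17 July 2008.
Later of the two: 22 April 2009.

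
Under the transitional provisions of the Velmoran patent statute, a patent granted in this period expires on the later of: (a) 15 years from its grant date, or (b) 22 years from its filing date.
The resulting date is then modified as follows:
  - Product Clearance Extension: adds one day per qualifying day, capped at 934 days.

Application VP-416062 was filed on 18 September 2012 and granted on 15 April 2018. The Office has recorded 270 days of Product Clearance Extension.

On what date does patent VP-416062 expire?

2035-06-15

(a) grant + 15 years → 15 April 2033.
(b) filing + 22 years → 18 September 2034.
Later of the two: 18 September 2034.
Product Clearance Extension: 270 days (within the 934-day cap) → +270 days → 15 June 2035.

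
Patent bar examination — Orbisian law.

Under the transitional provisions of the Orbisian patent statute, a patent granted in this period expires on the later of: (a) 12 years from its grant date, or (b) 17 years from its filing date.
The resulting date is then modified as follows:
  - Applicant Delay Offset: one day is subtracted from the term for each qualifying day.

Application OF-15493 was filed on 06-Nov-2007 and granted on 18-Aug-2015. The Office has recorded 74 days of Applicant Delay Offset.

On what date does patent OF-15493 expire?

(a) grant + 12 years → 18 August 2027.
(b) filing + 17 years → 6 November 2024.
Later of the two: 18 August 2027.
Applicant Delay Offset: −74 days → 5 June 2027.

June 5, 2027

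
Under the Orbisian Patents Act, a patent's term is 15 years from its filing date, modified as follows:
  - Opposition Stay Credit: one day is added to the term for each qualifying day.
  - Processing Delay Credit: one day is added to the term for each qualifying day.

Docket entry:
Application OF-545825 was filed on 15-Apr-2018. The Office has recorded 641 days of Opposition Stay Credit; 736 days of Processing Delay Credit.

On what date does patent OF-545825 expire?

January 21, 2037

Base term: filing date + 15 years → 15 April 2033.
Opposition Stay Credit: +641 days → 16 January 2035.
Processing Delay Credit: +736 days → 21 January 2037.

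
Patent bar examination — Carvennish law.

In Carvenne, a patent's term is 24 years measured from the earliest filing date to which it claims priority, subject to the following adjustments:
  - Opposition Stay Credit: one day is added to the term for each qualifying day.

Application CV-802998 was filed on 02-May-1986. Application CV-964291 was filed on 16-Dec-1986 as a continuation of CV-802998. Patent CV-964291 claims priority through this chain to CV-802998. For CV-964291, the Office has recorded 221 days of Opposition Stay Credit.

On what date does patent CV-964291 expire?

2010-12-09

Earliest priority filing: 2 May 1986.
Base term: 2 May 1986 + 24 years → 2 May 2010.
Opposition Stay Credit: +221 days → 9 December 2010.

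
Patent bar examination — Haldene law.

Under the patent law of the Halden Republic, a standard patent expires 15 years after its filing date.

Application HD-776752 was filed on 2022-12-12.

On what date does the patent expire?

Filing date + 15 years → 12 December 2037.

December 12, 2037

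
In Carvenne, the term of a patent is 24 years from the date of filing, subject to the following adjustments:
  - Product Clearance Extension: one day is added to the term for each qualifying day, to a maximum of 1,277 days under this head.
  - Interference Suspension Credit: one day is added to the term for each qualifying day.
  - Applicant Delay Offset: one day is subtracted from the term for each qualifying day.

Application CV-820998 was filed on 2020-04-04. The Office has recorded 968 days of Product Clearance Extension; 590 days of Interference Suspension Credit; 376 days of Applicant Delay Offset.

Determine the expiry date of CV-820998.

Base term: filing date + 24 years → 4 April 2044.
Product Clearance Extension: 968 days (within the 1277-day cap) → +968 days → 28 November 2046.
Interference Suspension Credit: +590 days → 10 July 2048.
Applicant Delay Offset: −376 days → 30 June 2047.

2047-06-30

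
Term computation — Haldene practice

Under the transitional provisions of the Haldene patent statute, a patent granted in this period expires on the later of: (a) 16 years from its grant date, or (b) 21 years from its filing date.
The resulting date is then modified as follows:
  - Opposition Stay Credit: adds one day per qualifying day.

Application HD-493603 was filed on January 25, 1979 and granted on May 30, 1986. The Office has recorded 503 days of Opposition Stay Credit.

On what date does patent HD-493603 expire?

(a) grant + 16 years → 30 May 2002.
(b) filing + 21 years → 25 January 2000.
Later of the two: 30 May 2002.
Opposition Stay Credit: +503 days → 15 October 2003.

2003-10-15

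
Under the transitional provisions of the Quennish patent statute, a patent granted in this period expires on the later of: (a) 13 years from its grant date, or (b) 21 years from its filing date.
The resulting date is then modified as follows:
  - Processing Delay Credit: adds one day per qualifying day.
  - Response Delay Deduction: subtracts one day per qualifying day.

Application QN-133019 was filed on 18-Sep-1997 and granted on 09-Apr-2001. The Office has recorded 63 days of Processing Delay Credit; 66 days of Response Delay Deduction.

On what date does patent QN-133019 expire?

September 15, 2018

(a) grant + 13 years → 9 April 2014.
(b) filing + 21 years → 18 September 2018.
Later of the two: 18 September 2018.
Processing Delay Credit: +63 days → 20 November 2018.
Response Delay Deduction: −66 days → 15 September 2018.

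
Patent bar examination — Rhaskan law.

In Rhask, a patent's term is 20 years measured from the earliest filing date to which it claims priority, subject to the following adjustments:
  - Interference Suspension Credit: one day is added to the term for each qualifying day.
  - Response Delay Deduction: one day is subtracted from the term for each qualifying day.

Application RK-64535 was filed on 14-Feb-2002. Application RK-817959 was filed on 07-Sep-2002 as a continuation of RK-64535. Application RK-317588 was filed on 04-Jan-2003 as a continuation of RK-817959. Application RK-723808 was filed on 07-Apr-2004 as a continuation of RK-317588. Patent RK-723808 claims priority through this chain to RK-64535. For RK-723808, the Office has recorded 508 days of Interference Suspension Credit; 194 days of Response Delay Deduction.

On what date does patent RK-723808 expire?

2022-12-25

Earliest priority filing: 14 February 2002.
Base term: 14 February 2002 + 20 years → 14 February 2022.
Interference Suspension Credit: +508 days → 7 July 2023.
Response Delay Deduction: −194 days → 25 December 2022.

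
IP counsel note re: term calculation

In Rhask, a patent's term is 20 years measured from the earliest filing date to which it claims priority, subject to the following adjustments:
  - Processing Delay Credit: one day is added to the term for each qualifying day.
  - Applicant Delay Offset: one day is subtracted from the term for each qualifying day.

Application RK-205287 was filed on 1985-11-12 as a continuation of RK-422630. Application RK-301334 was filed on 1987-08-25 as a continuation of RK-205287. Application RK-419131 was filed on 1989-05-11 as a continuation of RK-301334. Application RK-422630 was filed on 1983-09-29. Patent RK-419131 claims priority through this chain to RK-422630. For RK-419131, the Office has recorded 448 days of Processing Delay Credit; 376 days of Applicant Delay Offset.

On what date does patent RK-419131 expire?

Earliest priority filing: 29 September 1983.
Base term: 29 September 1983 + 20 years → 29 September 2003.
Processing Delay Credit: +448 days → 20 December 2004.
Applicant Delay Offset: −376 days → 10 December 2003.

2003-12-10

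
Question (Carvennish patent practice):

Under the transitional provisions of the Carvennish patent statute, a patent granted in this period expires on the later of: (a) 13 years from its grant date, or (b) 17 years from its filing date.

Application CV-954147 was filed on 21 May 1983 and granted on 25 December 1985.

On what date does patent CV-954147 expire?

(a) grant + 13 years → 25 December 1998.
(b) filing + 17 years → 21 May 2000.
Later of the two: 21 May 2000.

2000-05-21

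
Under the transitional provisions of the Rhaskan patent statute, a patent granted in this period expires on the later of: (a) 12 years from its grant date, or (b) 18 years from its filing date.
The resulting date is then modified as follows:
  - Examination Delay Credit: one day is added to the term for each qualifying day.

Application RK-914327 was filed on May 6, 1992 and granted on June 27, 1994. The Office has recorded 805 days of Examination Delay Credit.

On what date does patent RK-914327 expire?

(a) grant + 12 years → 27 June 2006.
(b) filing + 18 years → 6 May 2010.
Later of the two: 6 May 2010.
Examination Delay Credit: +805 days → 19 July 2012.

2012-07-19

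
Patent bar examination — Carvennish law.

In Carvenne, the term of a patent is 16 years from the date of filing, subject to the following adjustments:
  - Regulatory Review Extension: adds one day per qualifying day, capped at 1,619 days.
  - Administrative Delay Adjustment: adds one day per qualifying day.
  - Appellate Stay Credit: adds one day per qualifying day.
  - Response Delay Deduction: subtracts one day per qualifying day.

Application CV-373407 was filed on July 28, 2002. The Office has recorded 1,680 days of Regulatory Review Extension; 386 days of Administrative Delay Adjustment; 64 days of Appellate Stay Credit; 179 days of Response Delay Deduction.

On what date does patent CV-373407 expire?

2023-09-30

Base term: filing date + 16 years → 28 July 2018.
Regulatory Review Extension: 1680 days claimed exceeds the 1619-day cap, so +1619 days → 2 January 2023.
Administrative Delay Adjustment: +386 days → 23 January 2024.
Appellate Stay Credit: +64 days → 27 March 2024.
Response Delay Deduction: −179 days → 30 September 2023.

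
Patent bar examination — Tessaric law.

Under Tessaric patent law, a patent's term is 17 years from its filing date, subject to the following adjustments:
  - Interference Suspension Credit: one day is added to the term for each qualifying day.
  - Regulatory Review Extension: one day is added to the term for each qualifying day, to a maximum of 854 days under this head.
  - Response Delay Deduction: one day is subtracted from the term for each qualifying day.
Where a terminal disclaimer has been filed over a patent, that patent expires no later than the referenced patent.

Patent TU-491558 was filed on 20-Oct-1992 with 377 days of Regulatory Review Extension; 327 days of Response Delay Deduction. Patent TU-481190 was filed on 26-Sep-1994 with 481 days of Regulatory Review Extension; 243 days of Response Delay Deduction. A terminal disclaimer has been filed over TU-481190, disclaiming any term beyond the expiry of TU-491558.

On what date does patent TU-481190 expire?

December 9, 2009

Natural term of TU-481190:
  Base: filing + 17 years → 26 September 2011.
  Regulatory Review Extension: 481 days (within the 854-day cap) → +481 days → 19 January 2013.
  Response Delay Deduction: −243 days → 21 May 2012.
Expiry of referenced patent TU-491558:
  Base: filing + 17 years → 20 October 2009.
  Regulatory Review Extension: 377 days (within the 854-day cap) → +377 days → 1 November 2010.
  Response Delay Deduction: −327 days → 9 December 2009.
Terminal disclaimer: TU-481190 expires on the earlier of 21 May 2012 and 9 December 2009.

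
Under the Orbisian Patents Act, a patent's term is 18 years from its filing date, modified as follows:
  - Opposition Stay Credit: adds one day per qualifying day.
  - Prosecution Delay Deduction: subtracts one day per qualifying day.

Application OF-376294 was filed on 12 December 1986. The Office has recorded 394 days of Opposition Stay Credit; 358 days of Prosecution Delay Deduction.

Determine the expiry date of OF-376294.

Base term: filing date + 18 years → 12 December 2004.
Opposition Stay Credit: +394 days → 10 January 2006.
Prosecution Delay Deduction: −358 days → 17 January 2005.

January 17, 2005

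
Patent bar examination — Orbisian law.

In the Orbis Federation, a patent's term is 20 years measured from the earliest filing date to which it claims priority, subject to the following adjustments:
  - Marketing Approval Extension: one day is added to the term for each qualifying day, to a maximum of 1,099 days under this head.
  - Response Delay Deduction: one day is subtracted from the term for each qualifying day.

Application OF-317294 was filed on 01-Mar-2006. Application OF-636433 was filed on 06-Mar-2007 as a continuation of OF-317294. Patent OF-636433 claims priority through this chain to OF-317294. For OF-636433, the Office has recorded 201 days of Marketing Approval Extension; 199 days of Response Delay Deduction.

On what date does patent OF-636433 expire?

Earliest priority filing: 1 March 2006.
Base term: 1 March 2006 + 20 years → 1 March 2026.
Marketing Approval Extension: 201 days (within the 1099-day cap) → +201 days → 18 September 2026.
Response Delay Deduction: −199 days → 3 March 2026.

2026-03-03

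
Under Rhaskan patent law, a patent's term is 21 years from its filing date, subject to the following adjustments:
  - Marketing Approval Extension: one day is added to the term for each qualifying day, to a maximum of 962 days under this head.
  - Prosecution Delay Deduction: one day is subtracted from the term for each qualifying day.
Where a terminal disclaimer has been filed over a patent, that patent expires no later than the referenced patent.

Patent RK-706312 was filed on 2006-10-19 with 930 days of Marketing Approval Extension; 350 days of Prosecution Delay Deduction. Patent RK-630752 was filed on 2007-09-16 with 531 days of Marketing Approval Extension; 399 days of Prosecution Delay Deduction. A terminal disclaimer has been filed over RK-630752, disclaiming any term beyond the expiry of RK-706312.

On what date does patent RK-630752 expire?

January 26, 2029

Natural term of RK-630752:
  Base: filing + 21 years → 16 September 2028.
  Marketing Approval Extension: 531 days (within the 962-day cap) → +531 days → 1 March 2030.
  Prosecution Delay Deduction: −399 days → 26 January 2029.
Expiry of referenced patent RK-706312:
  Base: filing + 21 years → 19 October 2027.
  Marketing Approval Extension: 930 days (within the 962-day cap) → +930 days → 6 May 2030.
  Prosecution Delay Deduction: −350 days → 21 May 2029.
Terminal disclaimer: RK-630752 expires on the earlier of 26 January 2029 and 21 May 2029.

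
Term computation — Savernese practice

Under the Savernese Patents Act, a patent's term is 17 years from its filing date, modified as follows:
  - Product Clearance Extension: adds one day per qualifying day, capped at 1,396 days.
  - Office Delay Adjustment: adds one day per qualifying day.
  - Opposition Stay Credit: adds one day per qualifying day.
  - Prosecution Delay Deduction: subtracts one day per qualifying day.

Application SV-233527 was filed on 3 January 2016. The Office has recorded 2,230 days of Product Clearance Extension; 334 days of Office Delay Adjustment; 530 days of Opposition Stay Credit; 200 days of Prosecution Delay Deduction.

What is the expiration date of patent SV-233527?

Base term: filing date + 17 years → 3 January 2033.
Product Clearance Extension: 2230 days claimed exceeds the 1396-day cap, so +1396 days → 30 October 2036.
Office Delay Adjustment: +334 days → 29 September 2037.
Opposition Stay Credit: +530 days → 13 March 2039.
Prosecution Delay Deduction: −200 days → 25 August 2038.

2038-08-25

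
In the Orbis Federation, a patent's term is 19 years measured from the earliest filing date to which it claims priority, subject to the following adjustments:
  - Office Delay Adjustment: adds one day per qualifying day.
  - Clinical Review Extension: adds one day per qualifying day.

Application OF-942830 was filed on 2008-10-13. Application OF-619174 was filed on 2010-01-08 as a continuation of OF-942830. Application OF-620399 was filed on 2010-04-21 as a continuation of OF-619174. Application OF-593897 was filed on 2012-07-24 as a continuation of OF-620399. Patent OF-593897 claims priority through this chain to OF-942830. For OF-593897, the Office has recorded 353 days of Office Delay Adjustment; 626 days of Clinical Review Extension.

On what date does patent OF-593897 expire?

2030-06-18

Earliest priority filing: 13 October 2008.
Base term: 13 October 2008 + 19 years → 13 October 2027.
Office Delay Adjustment: +353 days → 30 September 2028.
Clinical Review Extension: +626 days → 18 June 2030.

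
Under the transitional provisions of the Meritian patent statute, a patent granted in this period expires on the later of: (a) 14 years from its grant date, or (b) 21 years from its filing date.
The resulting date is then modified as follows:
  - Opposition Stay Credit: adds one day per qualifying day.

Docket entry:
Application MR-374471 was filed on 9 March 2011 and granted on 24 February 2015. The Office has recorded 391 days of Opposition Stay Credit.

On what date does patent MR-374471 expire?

(a) grant + 14 years → 24 February 2029.
(b) filing + 21 years → 9 March 2032.
Later of the two: 9 March 2032.
Opposition Stay Credit: +391 days → 4 April 2033.

2033-04-04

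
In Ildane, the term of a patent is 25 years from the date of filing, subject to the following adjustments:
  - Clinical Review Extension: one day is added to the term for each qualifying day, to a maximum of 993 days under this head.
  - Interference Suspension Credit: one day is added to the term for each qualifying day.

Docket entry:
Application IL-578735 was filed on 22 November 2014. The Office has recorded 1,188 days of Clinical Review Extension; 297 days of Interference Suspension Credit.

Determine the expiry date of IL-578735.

Base term: filing date + 25 years → 22 November 2039.
Clinical Review Extension: 1188 days claimed exceeds the 993-day cap, so +993 days → 11 August 2042.
Interference Suspension Credit: +297 days → 4 June 2043.

2043-06-04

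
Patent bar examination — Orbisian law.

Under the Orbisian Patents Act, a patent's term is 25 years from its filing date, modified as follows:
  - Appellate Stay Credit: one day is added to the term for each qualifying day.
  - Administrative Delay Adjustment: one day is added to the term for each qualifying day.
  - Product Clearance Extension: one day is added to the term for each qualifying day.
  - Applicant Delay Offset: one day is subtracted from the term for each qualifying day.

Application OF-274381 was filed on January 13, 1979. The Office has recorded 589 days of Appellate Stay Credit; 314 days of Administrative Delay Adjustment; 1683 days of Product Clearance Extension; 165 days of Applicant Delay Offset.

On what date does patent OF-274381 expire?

2010-08-30

Base term: filing date + 25 years → 13 January 2004.
Appellate Stay Credit: +589 days → 24 August 2005.
Administrative Delay Adjustment: +314 days → 4 July 2006.
Product Clearance Extension: +1683 days → 11 February 2011.
Applicant Delay Offset: −165 days → 30 August 2010.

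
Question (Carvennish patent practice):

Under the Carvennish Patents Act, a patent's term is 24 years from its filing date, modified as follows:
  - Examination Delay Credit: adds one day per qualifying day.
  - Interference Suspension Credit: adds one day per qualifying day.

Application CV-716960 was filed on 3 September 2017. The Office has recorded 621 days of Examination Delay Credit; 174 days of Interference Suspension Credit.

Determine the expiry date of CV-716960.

Base term: filing date + 24 years → 3 September 2041.
Examination Delay Credit: +621 days → 17 May 2043.
Interference Suspension Credit: +174 days → 7 November 2043.

2043-11-07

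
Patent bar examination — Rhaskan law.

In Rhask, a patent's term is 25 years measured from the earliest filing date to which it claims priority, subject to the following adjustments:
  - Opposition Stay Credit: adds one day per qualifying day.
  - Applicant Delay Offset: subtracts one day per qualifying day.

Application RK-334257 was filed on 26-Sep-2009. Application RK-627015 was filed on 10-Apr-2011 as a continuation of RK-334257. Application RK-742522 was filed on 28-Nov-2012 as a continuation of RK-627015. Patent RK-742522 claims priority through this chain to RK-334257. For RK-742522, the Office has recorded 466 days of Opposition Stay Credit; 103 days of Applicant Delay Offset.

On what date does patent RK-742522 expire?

2035-09-24

Earliest priority filing: 26 September 2009.
Base term: 26 September 2009 + 25 years → 26 September 2034.
Opposition Stay Credit: +466 days → 5 January 2036.
Applicant Delay Offset: −103 days → 24 September 2035.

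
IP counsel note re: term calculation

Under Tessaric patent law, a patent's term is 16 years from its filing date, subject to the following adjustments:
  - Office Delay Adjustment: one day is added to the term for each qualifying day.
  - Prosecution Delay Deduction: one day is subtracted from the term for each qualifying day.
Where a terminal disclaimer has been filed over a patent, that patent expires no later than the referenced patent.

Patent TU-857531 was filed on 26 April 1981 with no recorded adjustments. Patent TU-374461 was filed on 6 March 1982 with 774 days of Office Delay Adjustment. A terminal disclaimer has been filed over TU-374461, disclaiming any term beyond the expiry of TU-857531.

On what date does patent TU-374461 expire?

1997-04-26

Natural term of TU-374461:
  Base: filing + 16 years → 6 March 1998.
  Office Delay Adjustment: +774 days → 18 April 2000.
Expiry of referenced patent TU-857531:
  Base: filing + 16 years → 26 April 1997.
Terminal disclaimer: TU-374461 expires on the earlier of 18 April 2000 and 26 April 1997.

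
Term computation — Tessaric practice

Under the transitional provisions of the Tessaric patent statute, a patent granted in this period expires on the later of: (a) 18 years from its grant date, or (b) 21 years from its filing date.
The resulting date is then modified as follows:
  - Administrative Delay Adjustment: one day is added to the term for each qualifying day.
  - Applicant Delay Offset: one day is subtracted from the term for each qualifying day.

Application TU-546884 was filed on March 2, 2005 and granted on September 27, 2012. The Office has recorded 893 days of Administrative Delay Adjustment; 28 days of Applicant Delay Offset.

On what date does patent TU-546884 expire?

(a) grant + 18 years → 27 September 2030.
(b) filing + 21 years → 2 March 2026.
Later of the two: 27 September 2030.
Administrative Delay Adjustment: +893 days → 8 March 2033.
Applicant Delay Offset: −28 days → 8 February 2033.

2033-02-08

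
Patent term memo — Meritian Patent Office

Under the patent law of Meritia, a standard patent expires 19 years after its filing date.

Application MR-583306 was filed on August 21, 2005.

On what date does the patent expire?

2024-08-21

Filing date + 19 years → 21 August 2024.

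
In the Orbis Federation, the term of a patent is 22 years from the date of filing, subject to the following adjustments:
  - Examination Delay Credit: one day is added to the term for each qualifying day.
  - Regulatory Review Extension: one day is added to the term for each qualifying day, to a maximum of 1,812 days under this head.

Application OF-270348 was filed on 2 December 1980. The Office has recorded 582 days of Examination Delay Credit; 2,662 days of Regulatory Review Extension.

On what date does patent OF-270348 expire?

Base term: filing date + 22 years → 2 December 2002.
Examination Delay Credit: +582 days → 6 July 2004.
Regulatory Review Extension: 2662 days claimed exceeds the 1812-day cap, so +1812 days → 22 June 2009.

June 22, 2009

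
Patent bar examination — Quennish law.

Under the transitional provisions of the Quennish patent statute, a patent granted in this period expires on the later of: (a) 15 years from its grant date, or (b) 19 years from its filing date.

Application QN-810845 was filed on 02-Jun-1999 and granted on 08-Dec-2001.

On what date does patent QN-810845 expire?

(a) grant + 15 years → 8 December 2016.
(b) filing + 19 years → 2 June 2018.
Later of the two: 2 June 2018.

2018-06-02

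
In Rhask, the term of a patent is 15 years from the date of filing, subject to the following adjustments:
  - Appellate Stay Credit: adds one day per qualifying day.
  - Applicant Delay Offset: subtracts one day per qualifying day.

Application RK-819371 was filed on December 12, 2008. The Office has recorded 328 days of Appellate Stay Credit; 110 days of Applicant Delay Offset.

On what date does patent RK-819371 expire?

Base term: filing date + 15 years → 12 December 2023.
Appellate Stay Credit: +328 days → 4 November 2024.
Applicant Delay Offset: −110 days → 17 July 2024.

2024-07-17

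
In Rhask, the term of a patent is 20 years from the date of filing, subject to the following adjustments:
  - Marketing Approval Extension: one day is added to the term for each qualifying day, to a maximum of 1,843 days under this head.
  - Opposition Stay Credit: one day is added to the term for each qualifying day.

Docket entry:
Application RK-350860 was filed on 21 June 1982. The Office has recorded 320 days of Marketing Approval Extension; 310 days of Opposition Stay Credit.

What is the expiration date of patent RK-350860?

March 12, 2004

Base term: filing date + 20 years → 21 June 2002.
Marketing Approval Extension: 320 days (within the 1843-day cap) → +320 days → 7 May 2003.
Opposition Stay Credit: +310 days → 12 March 2004.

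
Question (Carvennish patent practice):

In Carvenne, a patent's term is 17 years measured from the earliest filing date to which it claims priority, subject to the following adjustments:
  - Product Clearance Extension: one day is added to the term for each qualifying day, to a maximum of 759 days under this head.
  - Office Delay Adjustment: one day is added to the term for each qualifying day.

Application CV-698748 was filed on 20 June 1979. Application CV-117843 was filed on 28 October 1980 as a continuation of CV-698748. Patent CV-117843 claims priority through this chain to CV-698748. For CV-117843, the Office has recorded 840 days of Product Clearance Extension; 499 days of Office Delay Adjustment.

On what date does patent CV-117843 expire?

Earliest priority filing: 20 June 1979.
Base term: 20 June 1979 + 17 years → 20 June 1996.
Product Clearance Extension: 840 days claimed exceeds the 759-day cap, so +759 days → 19 July 1998.
Office Delay Adjustment: +499 days → 30 November 1999.

1999-11-30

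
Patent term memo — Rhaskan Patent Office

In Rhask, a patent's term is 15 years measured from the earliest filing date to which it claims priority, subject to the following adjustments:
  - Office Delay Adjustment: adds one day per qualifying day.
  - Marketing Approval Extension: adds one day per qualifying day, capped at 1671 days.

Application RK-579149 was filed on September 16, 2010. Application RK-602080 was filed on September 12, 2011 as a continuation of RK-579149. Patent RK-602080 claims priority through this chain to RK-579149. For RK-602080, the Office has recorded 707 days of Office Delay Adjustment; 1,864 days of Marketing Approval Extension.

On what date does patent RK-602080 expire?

Earliest priority filing: 16 September 2010.
Base term: 16 September 2010 + 15 years → 16 September 2025.
Office Delay Adjustment: +707 days → 24 August 2027.
Marketing Approval Extension: 1864 days claimed exceeds the 1671-day cap, so +1671 days → 21 March 2032.

2032-03-21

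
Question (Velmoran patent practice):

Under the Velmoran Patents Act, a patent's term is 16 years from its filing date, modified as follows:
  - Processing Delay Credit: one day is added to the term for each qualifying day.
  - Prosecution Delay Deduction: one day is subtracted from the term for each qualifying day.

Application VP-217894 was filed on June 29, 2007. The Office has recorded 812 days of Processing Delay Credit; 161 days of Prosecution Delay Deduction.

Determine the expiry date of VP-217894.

Base term: filing date + 16 years → 29 June 2023.
Processing Delay Credit: +812 days → 18 September 2025.
Prosecution Delay Deduction: −161 days → 10 April 2025.

April 10, 2025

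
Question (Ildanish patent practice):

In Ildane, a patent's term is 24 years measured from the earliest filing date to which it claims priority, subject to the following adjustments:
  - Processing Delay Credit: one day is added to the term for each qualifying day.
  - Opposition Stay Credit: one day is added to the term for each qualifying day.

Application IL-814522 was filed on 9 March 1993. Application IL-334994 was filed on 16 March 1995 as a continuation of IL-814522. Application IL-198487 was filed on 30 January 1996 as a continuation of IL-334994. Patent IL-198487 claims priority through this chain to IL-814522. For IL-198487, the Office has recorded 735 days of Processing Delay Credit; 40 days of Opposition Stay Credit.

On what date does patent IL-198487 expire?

April 23, 2019

Earliest priority filing: 9 March 1993.
Base term: 9 March 1993 + 24 years → 9 March 2017.
Processing Delay Credit: +735 days → 14 March 2019.
Opposition Stay Credit: +40 days → 23 April 2019.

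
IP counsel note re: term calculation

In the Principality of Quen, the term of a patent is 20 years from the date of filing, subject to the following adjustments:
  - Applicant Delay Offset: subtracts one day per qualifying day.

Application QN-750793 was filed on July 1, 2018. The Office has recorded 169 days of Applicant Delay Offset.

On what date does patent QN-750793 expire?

2038-01-13

Base term: filing date + 20 years → 1 July 2038.
Applicant Delay Offset: −169 days → 13 January 2038.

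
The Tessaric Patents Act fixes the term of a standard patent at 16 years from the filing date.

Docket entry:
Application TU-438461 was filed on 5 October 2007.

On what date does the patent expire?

Filing date + 16 years → 5 October 2023.

2023-10-05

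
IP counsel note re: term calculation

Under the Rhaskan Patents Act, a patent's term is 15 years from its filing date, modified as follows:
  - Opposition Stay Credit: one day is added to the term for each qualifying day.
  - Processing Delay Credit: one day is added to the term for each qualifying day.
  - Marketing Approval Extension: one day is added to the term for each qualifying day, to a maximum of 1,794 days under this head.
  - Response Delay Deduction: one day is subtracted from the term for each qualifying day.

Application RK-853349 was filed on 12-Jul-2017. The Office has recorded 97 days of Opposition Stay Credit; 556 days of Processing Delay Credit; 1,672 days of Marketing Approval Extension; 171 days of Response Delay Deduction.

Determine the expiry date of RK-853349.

2038-06-05

Base term: filing date + 15 years → 12 July 2032.
Opposition Stay Credit: +97 days → 17 October 2032.
Processing Delay Credit: +556 days → 26 April 2034.
Marketing Approval Extension: 1672 days (within the 1794-day cap) → +1672 days → 23 November 2038.
Response Delay Deduction: −171 days → 5 June 2038.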